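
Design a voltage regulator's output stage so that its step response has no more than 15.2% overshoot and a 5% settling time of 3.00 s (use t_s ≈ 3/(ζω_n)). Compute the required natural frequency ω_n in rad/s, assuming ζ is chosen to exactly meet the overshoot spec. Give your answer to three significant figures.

ω_n ≈ 1.94 rad/s

ζ = −ln(OS)/√(π² + (ln OS)²). With OS = 0.152, ln OS = −1.884 and ζ = 1.884/3.663 = 0.514.
Then ω_n = 3/(ζ t_s) = 3/(0.514 × 3.00) = 1.94 rad/s.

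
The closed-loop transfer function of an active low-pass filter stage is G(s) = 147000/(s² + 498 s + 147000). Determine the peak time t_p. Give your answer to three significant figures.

t_p ≈ 0.0108 s

ω_n = √147000 = 383 rad/s; ζ = 498/(2·383) = 0.649.
ω_d = ω_n√(1−ζ²) = 292 rad/s. Then t_p = π/ω_d = 0.0108 s.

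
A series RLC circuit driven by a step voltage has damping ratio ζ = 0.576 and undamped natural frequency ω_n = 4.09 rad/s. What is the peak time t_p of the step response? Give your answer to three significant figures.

The damped frequency is ω_d = ω_n√(1−ζ²) = 4.09·√(1−0.332) = 3.34 rad/s.
Peak time t_p = π/ω_d = π/3.34 = 0.940 s.

t_p ≈ 0.940 s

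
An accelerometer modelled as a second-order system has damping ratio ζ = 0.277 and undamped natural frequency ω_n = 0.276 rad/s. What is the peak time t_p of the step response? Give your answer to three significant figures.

t_p ≈ 11.8 s

The damped frequency is ω_d = ω_n√(1−ζ²) = 0.276·√(1−0.0767) = 0.265 rad/s.
Peak time t_p = π/ω_d = π/0.265 = 11.8 s.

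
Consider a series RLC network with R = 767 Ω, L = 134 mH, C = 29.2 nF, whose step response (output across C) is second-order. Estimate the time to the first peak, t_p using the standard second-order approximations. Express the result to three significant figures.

For a series RLC circuit (capacitor voltage as output), ω_n = 1/√(LC) = 1/√(134 mH · 29.2 nF) = 16000 rad/s.
ζ = (R/2)·√(C/L) = (767/2)·√(29.2 nF/134 mH) = 0.179.
ω_d = 16000·√(1 − 0.179²) = 15700 rad/s. t_p = π/ω_d = 0.000200 s.

t_p ≈ 0.000200 s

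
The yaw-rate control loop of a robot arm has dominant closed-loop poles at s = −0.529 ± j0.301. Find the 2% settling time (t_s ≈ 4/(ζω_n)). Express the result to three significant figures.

t_s ≈ 7.56 s

For poles at −σ ± jω_d, ζω_n = σ = 0.529, so t_s ≈ 4/σ = 7.56 s.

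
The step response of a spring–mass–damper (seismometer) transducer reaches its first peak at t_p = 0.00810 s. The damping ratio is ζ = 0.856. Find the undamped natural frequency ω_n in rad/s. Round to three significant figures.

ω_n ≈ 750 rad/s

Peak time t_p = π/ω_d, so ω_d = π/t_p = π/0.00810 = 388 rad/s.
ω_n = ω_d/√(1−ζ²) = 388/√0.267 = 750 rad/s.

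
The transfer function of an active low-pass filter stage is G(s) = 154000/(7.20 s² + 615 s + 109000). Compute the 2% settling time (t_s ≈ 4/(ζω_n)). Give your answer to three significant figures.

t_s ≈ 0.0937 s

Dividing through by 7.20: denominator becomes s² + 85.42 s + 15140.
So ω_n = √15140 = 123 rad/s and ζ = 85.42/(2·123) = 0.347.
t_s ≈ 4/(ζω_n) = 0.0937 s.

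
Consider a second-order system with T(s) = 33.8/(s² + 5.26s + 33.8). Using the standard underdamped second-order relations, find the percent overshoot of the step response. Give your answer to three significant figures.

Comparing the denominator to s² + 2ζω_n s + ω_n²: ω_n = √33.8 = 5.81 rad/s, and 2ζω_n = 5.26 so ζ = 5.26/(2·5.81) = 0.452.
%OS = 100·exp(−πζ/√(1−ζ²)) = 20.3%.

%OS ≈ 20.3%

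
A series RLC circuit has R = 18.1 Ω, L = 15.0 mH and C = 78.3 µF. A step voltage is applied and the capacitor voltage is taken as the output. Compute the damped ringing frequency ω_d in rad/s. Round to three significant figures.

For a series RLC circuit (capacitor voltage as output), ω_n = 1/√(LC) = 1/√(15.0 mH · 78.3 µF) = 923 rad/s.
ζ = (R/2)·√(C/L) = (18.1/2)·√(78.3 µF/15.0 mH) = 0.654.
The damped frequency ω_d = ω_n√(1−ζ²) = 698 rad/s.

ω_d ≈ 698 rad/s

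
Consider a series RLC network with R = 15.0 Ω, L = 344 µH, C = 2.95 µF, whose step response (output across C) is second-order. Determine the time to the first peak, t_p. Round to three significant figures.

t_p ≈ 0.000139 s

For a series RLC circuit (capacitor voltage as output), ω_n = 1/√(LC) = 1/√(344 µH · 2.95 µF) = 31400 rad/s.
ζ = (R/2)·√(C/L) = (15.0/2)·√(2.95 µF/344 µH) = 0.695.
ω_d = ω_n√(1−ζ²) = 22600 rad/s. t_p = π/ω_d = 0.000139 s.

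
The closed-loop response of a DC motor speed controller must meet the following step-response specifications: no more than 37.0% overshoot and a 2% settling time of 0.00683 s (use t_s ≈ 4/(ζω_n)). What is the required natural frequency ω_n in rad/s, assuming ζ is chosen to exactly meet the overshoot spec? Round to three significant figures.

ω_n ≈ 1940 rad/s

ζ = −ln(OS)/√(π² + (ln OS)²). With OS = 0.370, ln OS = −0.9943 and ζ = 0.9943/3.295 = 0.302.
Then ω_n = 4/(ζ t_s) = 4/(0.302 × 0.00683) = 1940 rad/s.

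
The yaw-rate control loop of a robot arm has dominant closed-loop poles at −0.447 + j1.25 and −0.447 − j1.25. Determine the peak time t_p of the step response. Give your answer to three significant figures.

t_p = π/ω_d with ω_d = 1.25 (the imaginary part), so t_p = 2.51 s.

t_p ≈ 2.51 s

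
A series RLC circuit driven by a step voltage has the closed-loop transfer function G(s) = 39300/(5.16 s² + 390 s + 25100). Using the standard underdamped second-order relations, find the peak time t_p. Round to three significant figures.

Dividing through by 5.16: denominator becomes s² + 75.58 s + 4864.
So ω_n = √4864 = 69.7 rad/s and ζ = 75.58/(2·69.7) = 0.542.
The damped frequency ω_d = ω_n√(1−ζ²) = 58.6 rad/s. t_p = π/ω_d = 0.0536 s.

t_p ≈ 0.0536 s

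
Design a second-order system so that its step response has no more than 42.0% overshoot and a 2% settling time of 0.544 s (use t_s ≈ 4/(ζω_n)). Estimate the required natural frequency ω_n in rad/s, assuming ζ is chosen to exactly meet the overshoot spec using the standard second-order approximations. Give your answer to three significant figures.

ω_n ≈ 27.6 rad/s

Inverting the overshoot relation: ζ = |ln 0.420|/√(π² + ln²0.420) = 0.266.
Then ω_n = 4/(ζ t_s) = 4/(0.266 × 0.544) = 27.6 rad/s.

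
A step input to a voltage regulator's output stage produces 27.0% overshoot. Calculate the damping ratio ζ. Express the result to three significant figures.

ζ ≈ 0.385

From %OS = 100·exp(−πζ/√(1−ζ²)), invert to get ζ = −ln(OS)/√(π² + ln²(OS)) with OS = 0.270.
−ln 0.270 = 1.309, so ζ = 1.309/√(π² + 1.714) = 0.385.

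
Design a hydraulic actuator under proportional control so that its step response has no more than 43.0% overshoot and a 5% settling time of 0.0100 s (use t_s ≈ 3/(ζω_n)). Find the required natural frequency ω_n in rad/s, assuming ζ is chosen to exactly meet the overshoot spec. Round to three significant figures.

ω_n ≈ 1160 rad/s

ζ = −ln(OS)/√(π² + (ln OS)²). With OS = 0.430, ln OS = −0.8440 and ζ = 0.8440/3.253 = 0.259.
From t_s ≈ 3/(ζω_n): ω_n = 3/(ζ·t_s) = 3/(0.259·0.0100) = 1160 rad/s.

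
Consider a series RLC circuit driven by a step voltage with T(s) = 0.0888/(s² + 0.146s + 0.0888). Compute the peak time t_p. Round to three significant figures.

Matching coefficients with s² + 2ζω_n s + ω_n² gives ω_n² = 0.0888 ⇒ ω_n = 0.298 rad/s, and ζ = 0.146/(2ω_n) = 0.245.
ω_d = 0.298·√(1 − 0.245²) = 0.289 rad/s. Then t_p = π/ω_d = 10.9 s.

t_p ≈ 10.9 s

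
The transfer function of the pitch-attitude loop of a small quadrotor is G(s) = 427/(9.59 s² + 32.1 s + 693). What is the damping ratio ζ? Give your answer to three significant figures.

ζ ≈ 0.197

Dividing through by 9.59: denominator becomes s² + 3.347 s + 72.26.
So ω_n = √72.26 = 8.50 rad/s and ζ = 3.347/(2·8.50) = 0.197.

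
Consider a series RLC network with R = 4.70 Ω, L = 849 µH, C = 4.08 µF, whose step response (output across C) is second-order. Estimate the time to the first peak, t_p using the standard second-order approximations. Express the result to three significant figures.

t_p ≈ 0.000187 s

For a series RLC circuit (capacitor voltage as output), ω_n = 1/√(LC) = 1/√(849 µH · 4.08 µF) = 17000 rad/s.
ζ = (R/2)·√(C/L) = (4.70/2)·√(4.08 µF/849 µH) = 0.163.
ω_d = 17000·√(1 − 0.163²) = 16800 rad/s. t_p = π/ω_d = 0.000187 s.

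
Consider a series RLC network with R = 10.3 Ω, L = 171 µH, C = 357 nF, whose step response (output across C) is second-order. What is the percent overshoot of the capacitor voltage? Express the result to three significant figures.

For a series RLC circuit (capacitor voltage as output), ω_n = 1/√(LC) = 1/√(171 µH · 357 nF) = 128000 rad/s.
ζ = (R/2)·√(C/L) = (10.3/2)·√(357 nF/171 µH) = 0.235.
%OS = 100 e^{−πζ/√(1−ζ²)} with ζ = 0.235 gives 46.7%.

%OS ≈ 46.7%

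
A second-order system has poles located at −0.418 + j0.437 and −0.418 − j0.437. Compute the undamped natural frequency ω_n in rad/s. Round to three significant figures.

ω_n ≈ 0.605 rad/s

The poles are at −σ ± jω_d with σ = 0.418 and ω_d = 0.437, so ω_n = √(σ²+ω_d²) = 0.605 rad/s and ζ = σ/ω_n = 0.691.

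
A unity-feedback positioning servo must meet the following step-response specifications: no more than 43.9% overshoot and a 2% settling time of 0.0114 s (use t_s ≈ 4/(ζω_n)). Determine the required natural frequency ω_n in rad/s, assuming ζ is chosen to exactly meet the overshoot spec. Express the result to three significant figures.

From %OS = 100·exp(−πζ/√(1−ζ²)), invert to get ζ = −ln(OS)/√(π² + ln²(OS)) with OS = 0.439.
−ln 0.439 = 0.8233, so ζ = 0.8233/√(π² + 0.6778) = 0.253.
Then ω_n = 4/(ζ t_s) = 4/(0.253 × 0.0114) = 1380 rad/s.

ω_n ≈ 1380 rad/s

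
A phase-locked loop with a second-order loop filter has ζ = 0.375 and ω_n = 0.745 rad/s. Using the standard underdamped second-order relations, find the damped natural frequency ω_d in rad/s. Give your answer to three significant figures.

ω_d ≈ 0.691 rad/s

ω_d = ω_n√(1−ζ²) = 0.745·√0.859 = 0.691 rad/s.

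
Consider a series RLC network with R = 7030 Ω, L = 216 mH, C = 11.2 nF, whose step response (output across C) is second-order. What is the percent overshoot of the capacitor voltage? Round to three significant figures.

For a series RLC circuit (capacitor voltage as output), ω_n = 1/√(LC) = 1/√(216 mH · 11.2 nF) = 20300 rad/s.
ζ = (R/2)·√(C/L) = (7030/2)·√(11.2 nF/216 mH) = 0.800.
%OS = 100 e^{−πζ/√(1−ζ²)} with ζ = 0.800 gives 1.51%.

%OS ≈ 1.51%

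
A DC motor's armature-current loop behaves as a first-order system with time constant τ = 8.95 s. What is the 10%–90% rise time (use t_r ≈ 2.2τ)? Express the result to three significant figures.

t_r ≈ 19.7 s

t_r ≈ 2.2τ = 19.7 s.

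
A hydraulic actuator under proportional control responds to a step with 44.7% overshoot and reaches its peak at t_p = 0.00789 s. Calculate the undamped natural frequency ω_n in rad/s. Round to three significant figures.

ζ from %OS: ζ = |ln 0.447|/√(π²+ln²0.447) = 0.248.
From t_p = π/ω_d, ω_d = π/0.00789 = 398 rad/s, so ω_n = ω_d/√(1−ζ²) = 411 rad/s.

ω_n ≈ 411 rad/s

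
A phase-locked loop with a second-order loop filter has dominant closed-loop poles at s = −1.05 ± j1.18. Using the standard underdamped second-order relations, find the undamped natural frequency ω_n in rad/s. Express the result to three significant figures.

ω_n ≈ 1.58 rad/s

With σ = 1.05, ω_d = 1.18: ω_n = √(σ²+ω_d²) = 1.58 rad/s, ζ = σ/ω_n = 0.665.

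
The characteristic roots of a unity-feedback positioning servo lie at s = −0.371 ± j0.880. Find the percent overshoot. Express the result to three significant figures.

|pole| = ω_n = √(0.371² + 0.880²) = 0.955 rad/s; ζ = cos θ = σ/ω_n = 0.388.
Overshoot: exp(−π·0.388/√(1−0.388²)) = 0.266, i.e. 26.6%.

%OS ≈ 26.6%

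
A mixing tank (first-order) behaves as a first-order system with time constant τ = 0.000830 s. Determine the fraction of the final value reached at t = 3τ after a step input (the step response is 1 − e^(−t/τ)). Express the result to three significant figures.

y(t)/y_∞ = 1 − e^(−t/τ) = 1 − e^(−3) = 1 − e^(−3.00) = 0.950.

y/y_∞ ≈ 0.950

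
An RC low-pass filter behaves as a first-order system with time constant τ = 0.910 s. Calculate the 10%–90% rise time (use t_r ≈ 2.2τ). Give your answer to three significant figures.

t_r ≈ 2.00 s

t_r ≈ 2.2τ = 2.00 s.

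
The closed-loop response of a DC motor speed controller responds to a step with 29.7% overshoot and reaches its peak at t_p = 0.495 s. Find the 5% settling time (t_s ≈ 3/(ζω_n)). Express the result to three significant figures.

The overshoot fixes ζ = −ln(OS)/√(π²+ln²(OS)) = 0.360.
From t_p = π/ω_d, ω_d = π/0.495 = 6.35 rad/s, so ω_n = ω_d/√(1−ζ²) = 6.80 rad/s.
t_s ≈ 3/(ζω_n) = 3/(0.360·6.80) = 1.22 s.

t_s ≈ 1.22 s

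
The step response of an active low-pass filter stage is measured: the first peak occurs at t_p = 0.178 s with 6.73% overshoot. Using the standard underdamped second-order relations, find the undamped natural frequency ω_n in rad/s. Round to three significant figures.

The overshoot fixes ζ = −ln(OS)/√(π²+ln²(OS)) = 0.652.
t_p = π/ω_d ⇒ ω_d = 17.6 rad/s; then ω_n = ω_d/√(1−ζ²) = 23.3 rad/s.

ω_n ≈ 23.3 rad/s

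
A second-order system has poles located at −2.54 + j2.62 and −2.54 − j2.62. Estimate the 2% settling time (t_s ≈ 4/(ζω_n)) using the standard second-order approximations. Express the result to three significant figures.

t_s ≈ 1.57 s

For poles at −σ ± jω_d, ζω_n = σ = 2.54, so t_s ≈ 4/σ = 1.57 s.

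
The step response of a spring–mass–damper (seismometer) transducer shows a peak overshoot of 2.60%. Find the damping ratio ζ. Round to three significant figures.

ζ = −ln(OS)/√(π² + (ln OS)²). With OS = 0.0260, ln OS = −3.650 and ζ = 3.650/4.816 = 0.758.

ζ ≈ 0.758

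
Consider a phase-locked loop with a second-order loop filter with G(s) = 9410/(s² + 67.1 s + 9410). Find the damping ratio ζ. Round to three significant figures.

ζ ≈ 0.346

Comparing the denominator to s² + 2ζω_n s + ω_n²: ω_n = √9410 = 97.0 rad/s, and 2ζω_n = 67.1 so ζ = 67.1/(2·97.0) = 0.346.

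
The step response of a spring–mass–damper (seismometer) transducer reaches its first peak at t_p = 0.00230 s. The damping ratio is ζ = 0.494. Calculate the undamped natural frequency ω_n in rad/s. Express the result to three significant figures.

Peak time t_p = π/ω_d, so ω_d = π/t_p = π/0.00230 = 1370 rad/s.
ω_n = ω_d/√(1−ζ²) = 1370/√0.756 = 1570 rad/s.

ω_n ≈ 1570 rad/s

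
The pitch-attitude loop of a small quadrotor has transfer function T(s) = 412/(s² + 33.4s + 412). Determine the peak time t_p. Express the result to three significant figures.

Comparing the denominator to s² + 2ζω_n s + ω_n²: ω_n = √412 = 20.3 rad/s, and 2ζω_n = 33.4 so ζ = 33.4/(2·20.3) = 0.823.
ω_d = 20.3·√(1 − 0.823²) = 11.5 rad/s. Then t_p = π/ω_d = 0.272 s.

t_p ≈ 0.272 s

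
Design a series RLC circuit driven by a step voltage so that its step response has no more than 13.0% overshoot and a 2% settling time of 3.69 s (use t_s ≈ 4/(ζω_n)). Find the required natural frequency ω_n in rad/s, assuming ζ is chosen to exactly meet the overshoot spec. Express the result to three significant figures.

From %OS = 100·exp(−πζ/√(1−ζ²)), invert to get ζ = −ln(OS)/√(π² + ln²(OS)) with OS = 0.130.
−ln 0.130 = 2.040, so ζ = 2.040/√(π² + 4.163) = 0.545.
Then ω_n = 4/(ζ t_s) = 4/(0.545 × 3.69) = 1.99 rad/s.

ω_n ≈ 1.99 rad/s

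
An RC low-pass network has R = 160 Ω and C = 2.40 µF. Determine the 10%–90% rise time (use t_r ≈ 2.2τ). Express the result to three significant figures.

t_r ≈ 0.000845 s

τ = RC = 160 × 2.40 µF = 0.000384 s.
t_r ≈ 2.2τ = 0.000845 s.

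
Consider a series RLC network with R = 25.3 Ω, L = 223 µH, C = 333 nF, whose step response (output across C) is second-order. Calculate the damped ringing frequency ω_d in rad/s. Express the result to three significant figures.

ω_d ≈ 101000 rad/s

For a series RLC circuit (capacitor voltage as output), ω_n = 1/√(LC) = 1/√(223 µH · 333 nF) = 116000 rad/s.
ζ = (R/2)·√(C/L) = (25.3/2)·√(333 nF/223 µH) = 0.489.
ω_d = ω_n√(1−ζ²) = 101000 rad/s.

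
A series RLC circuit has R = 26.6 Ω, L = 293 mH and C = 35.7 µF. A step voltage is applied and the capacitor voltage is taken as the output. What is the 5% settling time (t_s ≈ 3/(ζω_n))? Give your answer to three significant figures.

For a series RLC circuit (capacitor voltage as output), ω_n = 1/√(LC) = 1/√(293 mH · 35.7 µF) = 309 rad/s.
ζ = (R/2)·√(C/L) = (26.6/2)·√(35.7 µF/293 mH) = 0.147.
t_s ≈ 3/(ζω_n) = 0.0661 s.

t_s ≈ 0.0661 s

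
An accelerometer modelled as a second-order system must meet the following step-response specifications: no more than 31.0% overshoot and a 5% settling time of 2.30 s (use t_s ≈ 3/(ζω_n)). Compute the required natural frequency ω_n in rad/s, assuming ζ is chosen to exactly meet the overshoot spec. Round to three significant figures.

ω_n ≈ 3.73 rad/s

ζ = −ln(OS)/√(π² + (ln OS)²). With OS = 0.310, ln OS = −1.171 and ζ = 1.171/3.353 = 0.349.
From t_s ≈ 3/(ζω_n): ω_n = 3/(ζ·t_s) = 3/(0.349·2.30) = 3.73 rad/s.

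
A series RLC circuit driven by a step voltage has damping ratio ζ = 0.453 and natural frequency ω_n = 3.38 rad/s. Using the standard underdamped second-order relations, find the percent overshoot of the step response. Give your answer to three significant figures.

%OS ≈ 20.3%

For an underdamped second-order system, %OS = 100·exp(−πζ/√(1−ζ²)).
πζ/√(1−ζ²) = π·0.453/√(1−0.205) = 1.596, so %OS = 100·e^(−1.596) = 20.3%.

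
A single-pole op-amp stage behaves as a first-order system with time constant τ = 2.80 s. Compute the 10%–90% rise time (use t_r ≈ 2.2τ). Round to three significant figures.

t_r ≈ 2.2τ = 6.16 s.

t_r ≈ 6.16 s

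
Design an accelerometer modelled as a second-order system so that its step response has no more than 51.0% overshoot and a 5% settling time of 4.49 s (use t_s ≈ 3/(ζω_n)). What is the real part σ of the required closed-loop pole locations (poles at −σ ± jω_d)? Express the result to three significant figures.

σ ≈ 0.668

The settling-time spec alone fixes σ = ζω_n = 3/t_s = 3/4.49 = 0.668.
(Overshoot then fixes ζ = 0.210 and hence ω_d = σ·√(1−ζ²)/ζ = 3.12 rad/s.)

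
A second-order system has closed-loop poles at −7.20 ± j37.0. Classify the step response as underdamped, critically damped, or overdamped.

underdamped

Since the poles form a complex-conjugate pair with nonzero imaginary part, the response is underdamped.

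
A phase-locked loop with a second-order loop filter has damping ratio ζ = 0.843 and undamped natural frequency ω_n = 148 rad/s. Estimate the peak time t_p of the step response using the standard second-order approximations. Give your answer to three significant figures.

t_p ≈ 0.0395 s

The damped frequency is ω_d = ω_n√(1−ζ²) = 148·√(1−0.711) = 79.6 rad/s.
Peak time t_p = π/ω_d = π/79.6 = 0.0395 s.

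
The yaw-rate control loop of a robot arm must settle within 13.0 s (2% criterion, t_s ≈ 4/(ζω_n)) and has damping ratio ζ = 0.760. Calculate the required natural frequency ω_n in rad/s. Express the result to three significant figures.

Rearranging t_s ≈ 4/(ζω_n) gives ω_n = 4/(ζ·t_s) = 4/(0.760 × 13.0) = 0.405 rad/s.

ω_n ≈ 0.405 rad/s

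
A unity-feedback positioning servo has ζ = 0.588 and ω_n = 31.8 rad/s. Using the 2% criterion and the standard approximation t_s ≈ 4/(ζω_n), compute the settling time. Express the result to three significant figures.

t_s ≈ 4/(ζω_n) = 4/(0.588 × 31.8) = 0.214 s.

t_s ≈ 0.214 s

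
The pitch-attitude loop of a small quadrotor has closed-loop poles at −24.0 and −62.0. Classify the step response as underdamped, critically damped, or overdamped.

Since the poles are distinct, negative and real, the response is overdamped.

overdamped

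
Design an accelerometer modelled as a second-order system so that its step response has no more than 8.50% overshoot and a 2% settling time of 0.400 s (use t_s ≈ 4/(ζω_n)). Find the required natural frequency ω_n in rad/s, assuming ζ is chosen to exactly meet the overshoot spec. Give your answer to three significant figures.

ω_n ≈ 16.2 rad/s

ζ = −ln(OS)/√(π² + (ln OS)²). With OS = 0.0850, ln OS = −2.465 and ζ = 2.465/3.993 = 0.617.
From t_s ≈ 4/(ζω_n): ω_n = 4/(ζ·t_s) = 4/(0.617·0.400) = 16.2 rad/s.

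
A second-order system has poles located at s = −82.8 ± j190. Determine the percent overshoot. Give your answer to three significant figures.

|pole| = ω_n = √(82.8² + 190²) = 207 rad/s; ζ = cos θ = σ/ω_n = 0.400.
Overshoot: exp(−π·0.400/√(1−0.400²)) = 0.254, i.e. 25.4%.

%OS ≈ 25.4%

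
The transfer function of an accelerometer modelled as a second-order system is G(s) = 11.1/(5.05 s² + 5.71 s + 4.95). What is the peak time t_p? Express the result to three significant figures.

Dividing through by 5.05: denominator becomes s² + 1.131 s + 0.9802.
So ω_n = √0.9802 = 0.990 rad/s and ζ = 1.131/(2·0.990) = 0.571.
ω_d = 0.990·√(1 − 0.571²) = 0.813 rad/s. t_p = π/ω_d = 3.87 s.

t_p ≈ 3.87 s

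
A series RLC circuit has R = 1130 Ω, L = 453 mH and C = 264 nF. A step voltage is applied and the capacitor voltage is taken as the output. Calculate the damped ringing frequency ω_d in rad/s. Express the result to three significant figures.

ω_d ≈ 2610 rad/s

For a series RLC circuit (capacitor voltage as output), ω_n = 1/√(LC) = 1/√(453 mH · 264 nF) = 2890 rad/s.
ζ = (R/2)·√(C/L) = (1130/2)·√(264 nF/453 mH) = 0.431.
ω_d = ω_n√(1−ζ²) = 2610 rad/s.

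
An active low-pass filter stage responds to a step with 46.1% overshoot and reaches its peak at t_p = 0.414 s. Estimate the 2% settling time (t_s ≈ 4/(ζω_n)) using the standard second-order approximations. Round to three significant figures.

ζ from %OS: ζ = |ln 0.461|/√(π²+ln²0.461) = 0.239.
t_p = π/ω_d ⇒ ω_d = 7.59 rad/s; then ω_n = ω_d/√(1−ζ²) = 7.82 rad/s.
t_s ≈ 4/(ζω_n) = 4/(0.239·7.82) = 2.14 s.

t_s ≈ 2.14 s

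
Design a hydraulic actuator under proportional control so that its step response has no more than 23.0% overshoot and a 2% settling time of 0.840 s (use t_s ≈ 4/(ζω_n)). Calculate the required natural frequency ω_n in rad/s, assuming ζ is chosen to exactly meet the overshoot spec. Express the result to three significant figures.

ω_n ≈ 11.2 rad/s

From %OS = 100·exp(−πζ/√(1−ζ²)), invert to get ζ = −ln(OS)/√(π² + ln²(OS)) with OS = 0.230.
−ln 0.230 = 1.470, so ζ = 1.470/√(π² + 2.160) = 0.424.
Then ω_n = 4/(ζ t_s) = 4/(0.424 × 0.840) = 11.2 rad/s.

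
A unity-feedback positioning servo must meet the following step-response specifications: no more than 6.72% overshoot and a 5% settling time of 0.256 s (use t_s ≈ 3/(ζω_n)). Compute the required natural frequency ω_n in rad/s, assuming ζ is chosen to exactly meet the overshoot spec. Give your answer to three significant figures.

ω_n ≈ 18.0 rad/s

ζ = −ln(OS)/√(π² + (ln OS)²). With OS = 0.0672, ln OS = −2.700 and ζ = 2.700/4.142 = 0.652.
From t_s ≈ 3/(ζω_n): ω_n = 3/(ζ·t_s) = 3/(0.652·0.256) = 18.0 rad/s.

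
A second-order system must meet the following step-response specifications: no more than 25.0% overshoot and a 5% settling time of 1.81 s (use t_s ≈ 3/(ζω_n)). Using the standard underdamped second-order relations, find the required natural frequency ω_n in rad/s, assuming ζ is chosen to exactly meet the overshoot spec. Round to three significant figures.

ζ = −ln(OS)/√(π² + (ln OS)²). With OS = 0.250, ln OS = −1.386 and ζ = 1.386/3.434 = 0.404.
Then ω_n = 3/(ζ t_s) = 3/(0.404 × 1.81) = 4.11 rad/s.

ω_n ≈ 4.11 rad/s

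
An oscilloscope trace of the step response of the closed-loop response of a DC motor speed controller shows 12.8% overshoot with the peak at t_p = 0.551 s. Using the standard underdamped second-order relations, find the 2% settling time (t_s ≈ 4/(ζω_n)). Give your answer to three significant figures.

ζ from %OS: ζ = |ln 0.128|/√(π²+ln²0.128) = 0.548.
t_p = π/ω_d ⇒ ω_d = 5.70 rad/s; then ω_n = ω_d/√(1−ζ²) = 6.81 rad/s.
t_s ≈ 4/(ζω_n) = 4/(0.548·6.81) = 1.07 s.

t_s ≈ 1.07 s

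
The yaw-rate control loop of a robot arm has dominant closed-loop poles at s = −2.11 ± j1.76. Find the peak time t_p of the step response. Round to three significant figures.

t_p ≈ 1.78 s

t_p = π/ω_d with ω_d = 1.76 (the imaginary part), so t_p = 1.78 s.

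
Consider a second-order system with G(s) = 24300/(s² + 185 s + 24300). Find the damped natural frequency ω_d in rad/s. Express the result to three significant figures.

ω_n = √24300 = 156 rad/s; ζ = 185/(2·156) = 0.593.
ω_d = ω_n√(1−ζ²) = 125 rad/s.

ω_d ≈ 125 rad/s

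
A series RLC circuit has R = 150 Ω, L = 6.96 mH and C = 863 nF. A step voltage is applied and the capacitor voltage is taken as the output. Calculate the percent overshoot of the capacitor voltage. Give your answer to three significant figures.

%OS ≈ 0.848%

For a series RLC circuit (capacitor voltage as output), ω_n = 1/√(LC) = 1/√(6.96 mH · 863 nF) = 12900 rad/s.
ζ = (R/2)·√(C/L) = (150/2)·√(863 nF/6.96 mH) = 0.835.
%OS = 100 e^{−πζ/√(1−ζ²)} with ζ = 0.835 gives 0.848%.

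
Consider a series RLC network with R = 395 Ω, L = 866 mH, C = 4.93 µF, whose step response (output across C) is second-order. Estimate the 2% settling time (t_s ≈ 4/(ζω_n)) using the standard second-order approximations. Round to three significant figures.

For a series RLC circuit (capacitor voltage as output), ω_n = 1/√(LC) = 1/√(866 mH · 4.93 µF) = 484 rad/s.
ζ = (R/2)·√(C/L) = (395/2)·√(4.93 µF/866 mH) = 0.471.
t_s ≈ 4/(ζω_n) = 0.0175 s.

t_s ≈ 0.0175 s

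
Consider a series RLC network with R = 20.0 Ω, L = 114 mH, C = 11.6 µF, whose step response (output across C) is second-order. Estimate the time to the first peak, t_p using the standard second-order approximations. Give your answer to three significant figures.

t_p ≈ 0.00363 s

For a series RLC circuit (capacitor voltage as output), ω_n = 1/√(LC) = 1/√(114 mH · 11.6 µF) = 870 rad/s.
ζ = (R/2)·√(C/L) = (20.0/2)·√(11.6 µF/114 mH) = 0.101.
The damped frequency ω_d = ω_n√(1−ζ²) = 865 rad/s. t_p = π/ω_d = 0.00363 s.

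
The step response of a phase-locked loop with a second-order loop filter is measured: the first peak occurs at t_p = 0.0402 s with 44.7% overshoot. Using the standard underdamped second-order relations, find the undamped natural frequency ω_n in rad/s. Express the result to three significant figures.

ζ from %OS: ζ = |ln 0.447|/√(π²+ln²0.447) = 0.248.
t_p = π/ω_d ⇒ ω_d = 78.1 rad/s; then ω_n = ω_d/√(1−ζ²) = 80.7 rad/s.

ω_n ≈ 80.7 rad/s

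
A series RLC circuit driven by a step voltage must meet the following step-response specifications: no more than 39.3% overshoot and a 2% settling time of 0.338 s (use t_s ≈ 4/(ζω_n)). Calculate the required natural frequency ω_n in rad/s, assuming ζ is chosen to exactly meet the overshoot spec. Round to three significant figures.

ω_n ≈ 41.5 rad/s

From %OS = 100·exp(−πζ/√(1−ζ²)), invert to get ζ = −ln(OS)/√(π² + ln²(OS)) with OS = 0.393.
−ln 0.393 = 0.9339, so ζ = 0.9339/√(π² + 0.8723) = 0.285.
Then ω_n = 4/(ζ t_s) = 4/(0.285 × 0.338) = 41.5 rad/s.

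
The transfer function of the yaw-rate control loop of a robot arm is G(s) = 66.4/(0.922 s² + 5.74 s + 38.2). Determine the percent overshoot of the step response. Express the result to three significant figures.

Dividing through by 0.922: denominator becomes s² + 6.226 s + 41.43.
So ω_n = √41.43 = 6.44 rad/s and ζ = 6.226/(2·6.44) = 0.484.
%OS = 100 e^{−πζ/√(1−ζ²)} with ζ = 0.484 gives 17.6%.

%OS ≈ 17.6%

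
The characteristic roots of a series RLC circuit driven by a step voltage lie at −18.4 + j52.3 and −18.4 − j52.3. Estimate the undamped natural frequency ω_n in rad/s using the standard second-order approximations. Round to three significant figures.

ω_n ≈ 55.4 rad/s

The poles are at −σ ± jω_d with σ = 18.4 and ω_d = 52.3, so ω_n = √(σ²+ω_d²) = 55.4 rad/s and ζ = σ/ω_n = 0.332.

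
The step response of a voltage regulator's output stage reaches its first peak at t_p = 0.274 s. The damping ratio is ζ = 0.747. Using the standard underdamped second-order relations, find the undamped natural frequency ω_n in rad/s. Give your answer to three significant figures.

ω_n ≈ 17.2 rad/s

Peak time t_p = π/ω_d, so ω_d = π/t_p = π/0.274 = 11.5 rad/s.
ω_n = ω_d/√(1−ζ²) = 11.5/√0.442 = 17.2 rad/s.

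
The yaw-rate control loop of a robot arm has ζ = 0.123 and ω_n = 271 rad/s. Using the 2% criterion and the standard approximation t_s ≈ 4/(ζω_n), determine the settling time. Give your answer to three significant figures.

t_s ≈ 4/(ζω_n) = 4/(0.123 × 271) = 0.120 s.

t_s ≈ 0.120 s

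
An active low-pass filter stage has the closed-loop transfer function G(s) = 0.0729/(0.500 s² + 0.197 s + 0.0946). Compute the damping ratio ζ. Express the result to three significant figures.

Dividing through by 0.500: denominator becomes s² + 0.3940 s + 0.1892.
So ω_n = √0.1892 = 0.435 rad/s and ζ = 0.3940/(2·0.435) = 0.453.

ζ ≈ 0.453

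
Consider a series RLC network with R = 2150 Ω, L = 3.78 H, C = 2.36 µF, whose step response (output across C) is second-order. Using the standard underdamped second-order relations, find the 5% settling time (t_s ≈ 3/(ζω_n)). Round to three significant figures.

For a series RLC circuit (capacitor voltage as output), ω_n = 1/√(LC) = 1/√(3.78 H · 2.36 µF) = 335 rad/s.
ζ = (R/2)·√(C/L) = (2150/2)·√(2.36 µF/3.78 H) = 0.849.
t_s ≈ 3/(ζω_n) = 0.0105 s.

t_s ≈ 0.0105 s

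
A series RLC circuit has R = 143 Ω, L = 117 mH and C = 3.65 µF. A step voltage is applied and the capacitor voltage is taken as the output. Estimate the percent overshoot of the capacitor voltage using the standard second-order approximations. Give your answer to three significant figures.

%OS ≈ 25.4%

For a series RLC circuit (capacitor voltage as output), ω_n = 1/√(LC) = 1/√(117 mH · 3.65 µF) = 1530 rad/s.
ζ = (R/2)·√(C/L) = (143/2)·√(3.65 µF/117 mH) = 0.399.
Overshoot: exp(−π·0.399/√(1−0.399²)) = 0.254, i.e. 25.4%.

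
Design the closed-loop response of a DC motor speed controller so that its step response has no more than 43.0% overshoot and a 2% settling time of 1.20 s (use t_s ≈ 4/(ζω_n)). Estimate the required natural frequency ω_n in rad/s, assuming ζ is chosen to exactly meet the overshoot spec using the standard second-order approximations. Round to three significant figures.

ω_n ≈ 12.8 rad/s

ζ = −ln(OS)/√(π² + (ln OS)²). With OS = 0.430, ln OS = −0.8440 and ζ = 0.8440/3.253 = 0.259.
Then ω_n = 4/(ζ t_s) = 4/(0.259 × 1.20) = 12.8 rad/s.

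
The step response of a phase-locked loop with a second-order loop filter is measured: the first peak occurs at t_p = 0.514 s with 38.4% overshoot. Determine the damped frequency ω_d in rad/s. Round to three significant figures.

t_p = π/ω_d, so ω_d = π/0.514 = 6.11 rad/s.

ω_d ≈ 6.11 rad/s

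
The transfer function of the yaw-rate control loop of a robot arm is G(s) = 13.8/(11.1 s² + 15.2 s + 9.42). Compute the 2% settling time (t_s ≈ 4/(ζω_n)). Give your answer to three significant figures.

Dividing through by 11.1: denominator becomes s² + 1.369 s + 0.8486.
So ω_n = √0.8486 = 0.921 rad/s and ζ = 1.369/(2·0.921) = 0.743.
t_s ≈ 4/(ζω_n) = 5.84 s.

t_s ≈ 5.84 s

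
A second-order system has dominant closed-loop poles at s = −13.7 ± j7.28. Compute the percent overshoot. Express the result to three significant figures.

%OS ≈ 0.271%

With σ = 13.7, ω_d = 7.28: ω_n = √(σ²+ω_d²) = 15.5 rad/s, ζ = σ/ω_n = 0.883.
%OS = 100 e^{−πζ/√(1−ζ²)} with ζ = 0.883 gives 0.271%.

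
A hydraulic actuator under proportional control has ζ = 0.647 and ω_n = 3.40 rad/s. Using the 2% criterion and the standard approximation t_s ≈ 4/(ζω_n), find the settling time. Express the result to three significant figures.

t_s ≈ 1.82 s

t_s ≈ 4/(ζω_n) = 4/(0.647 × 3.40) = 1.82 s.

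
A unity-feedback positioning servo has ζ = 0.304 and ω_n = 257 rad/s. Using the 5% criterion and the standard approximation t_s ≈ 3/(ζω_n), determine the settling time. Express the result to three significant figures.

t_s ≈ 0.0384 s

t_s ≈ 3/(ζω_n) = 3/(0.304 × 257) = 0.0384 s.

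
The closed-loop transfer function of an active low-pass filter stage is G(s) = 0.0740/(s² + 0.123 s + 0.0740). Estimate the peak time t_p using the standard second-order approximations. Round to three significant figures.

t_p ≈ 11.9 s

Comparing the denominator to s² + 2ζω_n s + ω_n²: ω_n = √0.0740 = 0.272 rad/s, and 2ζω_n = 0.123 so ζ = 0.123/(2·0.272) = 0.226.
ω_d = ω_n√(1−ζ²) = 0.265 rad/s. Then t_p = π/ω_d = 11.9 s.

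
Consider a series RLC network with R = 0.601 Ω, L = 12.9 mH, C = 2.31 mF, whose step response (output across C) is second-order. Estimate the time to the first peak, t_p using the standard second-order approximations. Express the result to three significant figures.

t_p ≈ 0.0173 s

For a series RLC circuit (capacitor voltage as output), ω_n = 1/√(LC) = 1/√(12.9 mH · 2.31 mF) = 183 rad/s.
ζ = (R/2)·√(C/L) = (0.601/2)·√(2.31 mF/12.9 mH) = 0.127.
ω_d = 183·√(1 − 0.127²) = 182 rad/s. t_p = π/ω_d = 0.0173 s.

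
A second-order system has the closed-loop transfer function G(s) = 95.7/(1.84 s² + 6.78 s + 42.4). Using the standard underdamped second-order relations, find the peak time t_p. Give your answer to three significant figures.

Dividing through by 1.84: denominator becomes s² + 3.685 s + 23.04.
So ω_n = √23.04 = 4.80 rad/s and ζ = 3.685/(2·4.80) = 0.384.
ω_d = 4.80·√(1 − 0.384²) = 4.43 rad/s. t_p = π/ω_d = 0.709 s.

t_p ≈ 0.709 s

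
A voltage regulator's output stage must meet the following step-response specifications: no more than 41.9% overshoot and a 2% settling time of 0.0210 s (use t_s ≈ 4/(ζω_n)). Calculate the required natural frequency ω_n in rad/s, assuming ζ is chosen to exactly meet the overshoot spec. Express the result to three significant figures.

ω_n ≈ 714 rad/s

From %OS = 100·exp(−πζ/√(1−ζ²)), invert to get ζ = −ln(OS)/√(π² + ln²(OS)) with OS = 0.419.
−ln 0.419 = 0.8699, so ζ = 0.8699/√(π² + 0.7567) = 0.267.
Then ω_n = 4/(ζ t_s) = 4/(0.267 × 0.0210) = 714 rad/s.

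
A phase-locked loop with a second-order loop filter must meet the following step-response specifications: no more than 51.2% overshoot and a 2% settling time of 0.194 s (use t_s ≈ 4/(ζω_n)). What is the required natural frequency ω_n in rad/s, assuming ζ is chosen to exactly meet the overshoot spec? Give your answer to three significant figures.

From %OS = 100·exp(−πζ/√(1−ζ²)), invert to get ζ = −ln(OS)/√(π² + ln²(OS)) with OS = 0.512.
−ln 0.512 = 0.6694, so ζ = 0.6694/√(π² + 0.4481) = 0.208.
From t_s ≈ 4/(ζω_n): ω_n = 4/(ζ·t_s) = 4/(0.208·0.194) = 98.9 rad/s.

ω_n ≈ 98.9 rad/s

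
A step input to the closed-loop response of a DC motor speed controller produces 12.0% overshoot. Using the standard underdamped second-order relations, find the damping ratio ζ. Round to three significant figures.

ζ ≈ 0.559

From %OS = 100·exp(−πζ/√(1−ζ²)), invert to get ζ = −ln(OS)/√(π² + ln²(OS)) with OS = 0.120.
−ln 0.120 = 2.120, so ζ = 2.120/√(π² + 4.496) = 0.559.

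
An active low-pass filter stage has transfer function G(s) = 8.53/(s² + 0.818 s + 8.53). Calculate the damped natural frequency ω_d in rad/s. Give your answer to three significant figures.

ω_d ≈ 2.89 rad/s

ω_n = √8.53 = 2.92 rad/s; ζ = 0.818/(2·2.92) = 0.140.
ω_d = 2.92·√(1 − 0.140²) = 2.89 rad/s.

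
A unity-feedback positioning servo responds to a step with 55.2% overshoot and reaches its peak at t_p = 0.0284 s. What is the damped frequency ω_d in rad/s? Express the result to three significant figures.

ω_d ≈ 111 rad/s

t_p = π/ω_d, so ω_d = π/0.0284 = 111 rad/s.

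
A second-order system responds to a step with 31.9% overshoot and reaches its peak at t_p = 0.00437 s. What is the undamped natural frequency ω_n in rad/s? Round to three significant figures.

ω_n ≈ 765 rad/s

From the overshoot, ζ = −ln(OS)/√(π²+ln²(OS)) = 0.342.
t_p = π/ω_d ⇒ ω_d = 719 rad/s; then ω_n = ω_d/√(1−ζ²) = 765 rad/s.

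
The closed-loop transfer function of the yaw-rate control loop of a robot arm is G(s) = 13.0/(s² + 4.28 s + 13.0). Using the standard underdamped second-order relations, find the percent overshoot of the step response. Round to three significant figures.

Comparing the denominator to s² + 2ζω_n s + ω_n²: ω_n = √13.0 = 3.61 rad/s, and 2ζω_n = 4.28 so ζ = 4.28/(2·3.61) = 0.594.
%OS = 100 e^{−πζ/√(1−ζ²)} with ζ = 0.594 gives 9.86%.

%OS ≈ 9.86%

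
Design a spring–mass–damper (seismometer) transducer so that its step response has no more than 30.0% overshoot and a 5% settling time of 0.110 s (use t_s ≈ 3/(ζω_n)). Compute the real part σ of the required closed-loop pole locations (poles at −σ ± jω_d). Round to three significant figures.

σ ≈ 27.3

The settling-time spec alone fixes σ = ζω_n = 3/t_s = 3/0.110 = 27.3.
(Overshoot then fixes ζ = 0.358 and hence ω_d = σ·√(1−ζ²)/ζ = 71.2 rad/s.)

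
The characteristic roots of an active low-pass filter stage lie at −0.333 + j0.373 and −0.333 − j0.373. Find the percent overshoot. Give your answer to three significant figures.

With σ = 0.333, ω_d = 0.373: ω_n = √(σ²+ω_d²) = 0.500 rad/s, ζ = σ/ω_n = 0.666.
%OS = 100 e^{−πζ/√(1−ζ²)} with ζ = 0.666 gives 6.05%.

%OS ≈ 6.05%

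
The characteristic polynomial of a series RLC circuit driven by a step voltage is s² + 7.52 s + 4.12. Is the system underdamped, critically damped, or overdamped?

overdamped

a² − 4b = 40 > 0 (two distinct real roots); the system is overdamped.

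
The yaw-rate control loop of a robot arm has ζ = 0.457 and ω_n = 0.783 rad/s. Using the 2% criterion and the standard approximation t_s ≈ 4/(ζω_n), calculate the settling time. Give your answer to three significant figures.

t_s ≈ 11.2 s

t_s ≈ 4/(ζω_n) = 4/(0.457 × 0.783) = 11.2 s.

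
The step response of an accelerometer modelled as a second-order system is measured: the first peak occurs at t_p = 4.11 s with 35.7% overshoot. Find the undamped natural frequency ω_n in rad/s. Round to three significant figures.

From the overshoot, ζ = −ln(OS)/√(π²+ln²(OS)) = 0.312.
From t_p = π/ω_d, ω_d = π/4.11 = 0.764 rad/s, so ω_n = ω_d/√(1−ζ²) = 0.804 rad/s.

ω_n ≈ 0.804 rad/s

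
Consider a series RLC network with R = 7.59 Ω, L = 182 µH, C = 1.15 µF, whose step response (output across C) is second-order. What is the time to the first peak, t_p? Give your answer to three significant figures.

t_p ≈ 0.0000477 s

For a series RLC circuit (capacitor voltage as output), ω_n = 1/√(LC) = 1/√(182 µH · 1.15 µF) = 69100 rad/s.
ζ = (R/2)·√(C/L) = (7.59/2)·√(1.15 µF/182 µH) = 0.302.
ω_d = 69100·√(1 − 0.302²) = 65900 rad/s. t_p = π/ω_d = 0.0000477 s.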